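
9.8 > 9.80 False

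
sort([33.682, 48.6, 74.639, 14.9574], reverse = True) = [74.639, 48.6, 33.682, 14.9574]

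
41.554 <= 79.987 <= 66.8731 False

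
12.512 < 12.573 True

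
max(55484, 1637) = 55484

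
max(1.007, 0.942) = 1.007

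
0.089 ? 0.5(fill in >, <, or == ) <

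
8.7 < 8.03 False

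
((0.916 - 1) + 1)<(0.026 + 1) True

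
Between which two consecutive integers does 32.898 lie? 32 and 33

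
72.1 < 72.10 False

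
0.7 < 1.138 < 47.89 True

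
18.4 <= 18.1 False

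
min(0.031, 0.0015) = 0.0015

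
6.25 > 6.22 True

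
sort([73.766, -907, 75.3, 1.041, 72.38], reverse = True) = [75.3, 73.766, 72.38, 1.041, -907]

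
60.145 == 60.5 False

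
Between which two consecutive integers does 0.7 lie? 0 and 1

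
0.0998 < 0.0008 False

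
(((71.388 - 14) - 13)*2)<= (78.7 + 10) False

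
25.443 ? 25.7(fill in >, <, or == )<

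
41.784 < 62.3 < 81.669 True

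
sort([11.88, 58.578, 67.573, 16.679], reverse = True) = [67.573, 58.578, 16.679, 11.88]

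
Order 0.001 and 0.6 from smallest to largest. 0.001, 0.6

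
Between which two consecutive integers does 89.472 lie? 89 and 90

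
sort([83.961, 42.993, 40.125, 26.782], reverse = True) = [83.961, 42.993, 40.125, 26.782]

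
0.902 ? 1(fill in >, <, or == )<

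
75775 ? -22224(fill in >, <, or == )>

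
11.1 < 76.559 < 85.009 True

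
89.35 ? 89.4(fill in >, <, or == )<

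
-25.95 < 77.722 True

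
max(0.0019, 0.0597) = 0.0597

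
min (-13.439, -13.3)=-13.439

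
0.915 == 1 False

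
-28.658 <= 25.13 True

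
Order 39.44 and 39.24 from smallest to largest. 39.24, 39.44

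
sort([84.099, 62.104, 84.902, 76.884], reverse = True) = [84.902, 84.099, 76.884, 62.104]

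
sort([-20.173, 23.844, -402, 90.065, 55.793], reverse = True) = [90.065, 55.793, 23.844, -20.173, -402]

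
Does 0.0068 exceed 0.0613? No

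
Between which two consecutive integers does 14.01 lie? 14 and 15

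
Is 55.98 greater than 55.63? Yes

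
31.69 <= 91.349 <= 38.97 False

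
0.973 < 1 True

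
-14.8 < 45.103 True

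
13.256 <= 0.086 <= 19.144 False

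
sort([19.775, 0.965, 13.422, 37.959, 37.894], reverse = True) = [37.959, 37.894, 19.775, 13.422, 0.965]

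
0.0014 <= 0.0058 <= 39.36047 True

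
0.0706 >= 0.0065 True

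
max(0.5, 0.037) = 0.5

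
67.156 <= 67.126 False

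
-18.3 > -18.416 True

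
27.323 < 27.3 False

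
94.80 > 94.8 False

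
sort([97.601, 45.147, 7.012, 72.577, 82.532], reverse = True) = [97.601, 82.532, 72.577, 45.147, 7.012]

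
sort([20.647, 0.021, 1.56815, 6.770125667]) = [0.021, 1.56815, 6.770125667, 20.647]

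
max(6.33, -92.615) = 6.33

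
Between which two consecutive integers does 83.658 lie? 83 and 84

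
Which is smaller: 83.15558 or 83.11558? 83.11558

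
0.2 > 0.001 True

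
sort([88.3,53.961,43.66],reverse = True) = [88.3,53.961,43.66]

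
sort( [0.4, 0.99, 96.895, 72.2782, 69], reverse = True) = [96.895, 72.2782, 69, 0.99, 0.4]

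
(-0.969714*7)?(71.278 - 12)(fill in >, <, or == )<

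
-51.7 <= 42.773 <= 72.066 True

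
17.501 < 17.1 False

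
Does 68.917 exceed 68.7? Yes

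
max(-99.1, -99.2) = -99.1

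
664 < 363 False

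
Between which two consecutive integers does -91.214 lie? -92 and -91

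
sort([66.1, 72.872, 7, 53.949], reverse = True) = [72.872, 66.1, 53.949, 7]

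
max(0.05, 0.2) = 0.2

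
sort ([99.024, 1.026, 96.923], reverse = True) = [99.024, 96.923, 1.026]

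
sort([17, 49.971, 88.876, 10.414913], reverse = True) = [88.876, 49.971, 17, 10.414913]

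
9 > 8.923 True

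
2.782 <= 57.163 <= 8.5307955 False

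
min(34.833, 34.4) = 34.4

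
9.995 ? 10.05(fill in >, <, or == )<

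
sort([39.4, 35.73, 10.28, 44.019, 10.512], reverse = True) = [44.019, 39.4, 35.73, 10.512, 10.28]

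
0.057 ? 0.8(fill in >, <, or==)<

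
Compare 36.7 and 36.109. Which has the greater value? 36.7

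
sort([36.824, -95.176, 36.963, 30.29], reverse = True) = [36.963, 36.824, 30.29, -95.176]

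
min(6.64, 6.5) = 6.5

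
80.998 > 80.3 True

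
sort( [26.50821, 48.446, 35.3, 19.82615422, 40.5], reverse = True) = [48.446, 40.5, 35.3, 26.50821, 19.82615422]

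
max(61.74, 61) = 61.74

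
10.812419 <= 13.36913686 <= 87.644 True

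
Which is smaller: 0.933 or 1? 0.933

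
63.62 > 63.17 True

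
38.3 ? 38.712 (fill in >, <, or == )<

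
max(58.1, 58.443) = 58.443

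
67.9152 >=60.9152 True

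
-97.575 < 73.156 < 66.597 False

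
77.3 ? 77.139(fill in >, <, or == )>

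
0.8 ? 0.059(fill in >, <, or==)>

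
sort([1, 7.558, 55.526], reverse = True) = [55.526, 7.558, 1]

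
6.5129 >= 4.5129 True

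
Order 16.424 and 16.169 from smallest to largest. 16.169, 16.424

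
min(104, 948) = 104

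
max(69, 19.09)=69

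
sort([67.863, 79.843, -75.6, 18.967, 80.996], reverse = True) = [80.996, 79.843, 67.863, 18.967, -75.6]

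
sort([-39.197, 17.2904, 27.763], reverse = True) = [27.763, 17.2904, -39.197]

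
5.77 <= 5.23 False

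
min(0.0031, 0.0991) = 0.0031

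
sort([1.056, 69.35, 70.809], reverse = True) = [70.809, 69.35, 1.056]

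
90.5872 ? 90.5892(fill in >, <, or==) <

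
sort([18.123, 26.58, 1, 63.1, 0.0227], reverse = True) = [63.1, 26.58, 18.123, 1, 0.0227]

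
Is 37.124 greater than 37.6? No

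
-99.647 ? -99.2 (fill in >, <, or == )<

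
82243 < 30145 False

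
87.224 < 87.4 True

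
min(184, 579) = 184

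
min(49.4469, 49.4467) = 49.4467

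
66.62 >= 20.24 True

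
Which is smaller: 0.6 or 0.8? 0.6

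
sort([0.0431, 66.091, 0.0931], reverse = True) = [66.091, 0.0931, 0.0431]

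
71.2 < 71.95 True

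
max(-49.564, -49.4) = -49.4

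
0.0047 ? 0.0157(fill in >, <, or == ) <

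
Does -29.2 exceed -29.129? No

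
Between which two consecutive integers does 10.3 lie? 10 and 11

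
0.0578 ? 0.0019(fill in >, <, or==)>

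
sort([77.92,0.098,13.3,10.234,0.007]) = [0.007,0.098,10.234,13.3,77.92]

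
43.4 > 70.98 False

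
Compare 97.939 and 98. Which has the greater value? 98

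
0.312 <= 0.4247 True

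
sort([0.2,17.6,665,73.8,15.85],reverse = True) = [665,73.8,17.6,15.85,0.2]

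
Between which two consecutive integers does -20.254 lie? -21 and -20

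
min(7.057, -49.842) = -49.842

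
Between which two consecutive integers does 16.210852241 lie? 16 and 17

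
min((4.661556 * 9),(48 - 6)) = 41.954004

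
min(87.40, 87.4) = 87.40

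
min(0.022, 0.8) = 0.022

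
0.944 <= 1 True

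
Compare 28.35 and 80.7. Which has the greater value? 80.7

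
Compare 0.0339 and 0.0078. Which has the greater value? 0.0339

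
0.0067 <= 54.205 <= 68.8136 True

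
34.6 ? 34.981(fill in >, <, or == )<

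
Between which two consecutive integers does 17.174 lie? 17 and 18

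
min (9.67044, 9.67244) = 9.67044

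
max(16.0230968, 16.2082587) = 16.2082587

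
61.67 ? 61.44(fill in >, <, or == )>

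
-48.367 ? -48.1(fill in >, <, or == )<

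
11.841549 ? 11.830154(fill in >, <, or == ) >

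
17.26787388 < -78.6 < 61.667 False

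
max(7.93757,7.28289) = 7.93757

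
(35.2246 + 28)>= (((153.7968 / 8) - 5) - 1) True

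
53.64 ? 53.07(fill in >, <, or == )>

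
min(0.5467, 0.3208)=0.3208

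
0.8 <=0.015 False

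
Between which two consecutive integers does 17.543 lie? 17 and 18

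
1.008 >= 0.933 True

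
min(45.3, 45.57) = 45.3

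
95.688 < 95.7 True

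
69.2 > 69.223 False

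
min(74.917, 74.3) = 74.3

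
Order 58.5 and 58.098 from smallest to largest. 58.098,58.5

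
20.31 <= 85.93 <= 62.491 False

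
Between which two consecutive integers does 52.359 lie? 52 and 53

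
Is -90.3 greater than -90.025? No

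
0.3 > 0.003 True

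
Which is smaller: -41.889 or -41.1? -41.889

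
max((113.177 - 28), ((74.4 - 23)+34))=85.4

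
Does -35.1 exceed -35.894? Yes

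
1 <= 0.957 False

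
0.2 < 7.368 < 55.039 True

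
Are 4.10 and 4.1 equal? Yes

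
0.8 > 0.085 True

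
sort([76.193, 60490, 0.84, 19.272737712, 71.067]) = [0.84, 19.272737712, 71.067, 76.193, 60490]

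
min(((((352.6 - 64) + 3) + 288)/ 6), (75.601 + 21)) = 96.6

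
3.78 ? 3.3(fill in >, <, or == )>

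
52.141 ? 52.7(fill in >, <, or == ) <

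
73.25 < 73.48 True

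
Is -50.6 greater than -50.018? No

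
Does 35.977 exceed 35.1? Yes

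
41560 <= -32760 False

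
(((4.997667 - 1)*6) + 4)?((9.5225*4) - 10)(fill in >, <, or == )<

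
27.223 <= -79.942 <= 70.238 False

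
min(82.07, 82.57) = 82.07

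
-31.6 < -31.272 True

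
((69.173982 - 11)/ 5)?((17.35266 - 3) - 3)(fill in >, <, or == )>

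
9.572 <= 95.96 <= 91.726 False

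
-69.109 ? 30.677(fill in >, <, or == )<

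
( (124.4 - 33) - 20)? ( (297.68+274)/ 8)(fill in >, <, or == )<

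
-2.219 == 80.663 False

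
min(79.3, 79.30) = 79.3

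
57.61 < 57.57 False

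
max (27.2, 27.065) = 27.2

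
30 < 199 True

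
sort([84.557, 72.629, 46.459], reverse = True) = [84.557, 72.629, 46.459]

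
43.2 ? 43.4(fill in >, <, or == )<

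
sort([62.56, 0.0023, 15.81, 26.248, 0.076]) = [0.0023, 0.076, 15.81, 26.248, 62.56]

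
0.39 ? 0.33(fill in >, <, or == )>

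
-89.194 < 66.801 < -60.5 False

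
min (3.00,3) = 3.00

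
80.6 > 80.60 False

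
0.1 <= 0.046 False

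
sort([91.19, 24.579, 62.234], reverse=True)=[91.19, 62.234, 24.579]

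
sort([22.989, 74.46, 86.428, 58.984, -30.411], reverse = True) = [86.428, 74.46, 58.984, 22.989, -30.411]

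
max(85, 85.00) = 85.00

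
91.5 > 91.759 False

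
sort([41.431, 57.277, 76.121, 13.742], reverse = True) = [76.121, 57.277, 41.431, 13.742]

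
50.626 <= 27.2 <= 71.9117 False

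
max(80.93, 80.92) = 80.93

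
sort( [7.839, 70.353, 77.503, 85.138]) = [7.839, 70.353, 77.503, 85.138]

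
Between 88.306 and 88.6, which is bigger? 88.6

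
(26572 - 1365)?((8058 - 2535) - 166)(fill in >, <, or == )>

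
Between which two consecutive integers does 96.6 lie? 96 and 97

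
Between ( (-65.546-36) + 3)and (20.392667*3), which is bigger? (20.392667*3)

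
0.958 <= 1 True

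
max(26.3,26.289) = 26.3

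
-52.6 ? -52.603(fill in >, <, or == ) >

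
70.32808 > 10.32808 True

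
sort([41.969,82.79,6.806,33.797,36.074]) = [6.806,33.797,36.074,41.969,82.79]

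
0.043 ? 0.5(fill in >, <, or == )<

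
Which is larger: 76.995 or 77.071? 77.071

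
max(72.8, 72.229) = 72.8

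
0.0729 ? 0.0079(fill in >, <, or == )>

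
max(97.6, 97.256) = 97.6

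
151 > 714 False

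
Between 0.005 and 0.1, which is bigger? 0.1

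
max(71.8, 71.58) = 71.8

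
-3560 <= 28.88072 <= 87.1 True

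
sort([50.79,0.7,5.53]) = [0.7,5.53,50.79]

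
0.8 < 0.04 False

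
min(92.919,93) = 92.919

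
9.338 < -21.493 False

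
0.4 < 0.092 False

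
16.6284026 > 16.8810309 False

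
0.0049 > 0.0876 False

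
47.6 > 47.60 False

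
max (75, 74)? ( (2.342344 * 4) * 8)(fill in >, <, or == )>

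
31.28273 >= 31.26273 True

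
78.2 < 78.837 True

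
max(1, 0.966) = 1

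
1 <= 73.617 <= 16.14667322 False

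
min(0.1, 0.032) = 0.032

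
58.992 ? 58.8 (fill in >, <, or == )>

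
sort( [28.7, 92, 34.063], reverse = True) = [92, 34.063, 28.7]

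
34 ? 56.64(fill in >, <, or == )<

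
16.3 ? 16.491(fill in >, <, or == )<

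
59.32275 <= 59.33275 True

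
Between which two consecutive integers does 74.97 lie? 74 and 75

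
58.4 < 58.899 True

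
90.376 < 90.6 True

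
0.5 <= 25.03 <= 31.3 True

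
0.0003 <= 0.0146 True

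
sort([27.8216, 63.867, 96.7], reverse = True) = [96.7, 63.867, 27.8216]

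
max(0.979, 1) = 1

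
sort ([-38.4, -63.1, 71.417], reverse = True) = [71.417, -38.4, -63.1]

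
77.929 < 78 True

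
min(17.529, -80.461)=-80.461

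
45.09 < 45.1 True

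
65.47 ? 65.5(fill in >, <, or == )<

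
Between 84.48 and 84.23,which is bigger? 84.48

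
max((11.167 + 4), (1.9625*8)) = 15.7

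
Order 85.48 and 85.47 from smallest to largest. 85.47, 85.48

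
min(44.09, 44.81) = 44.09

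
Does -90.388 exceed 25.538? No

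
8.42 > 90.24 False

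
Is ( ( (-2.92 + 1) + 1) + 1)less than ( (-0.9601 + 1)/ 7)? No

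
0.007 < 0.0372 True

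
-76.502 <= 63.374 True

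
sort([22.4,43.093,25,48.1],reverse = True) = [48.1,43.093,25,22.4]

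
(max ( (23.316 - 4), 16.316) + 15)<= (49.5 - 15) True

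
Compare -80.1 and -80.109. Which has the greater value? -80.1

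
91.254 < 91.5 True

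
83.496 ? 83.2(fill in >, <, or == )>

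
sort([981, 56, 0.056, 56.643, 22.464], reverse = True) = [981, 56.643, 56, 22.464, 0.056]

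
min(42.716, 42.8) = 42.716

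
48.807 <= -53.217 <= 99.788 False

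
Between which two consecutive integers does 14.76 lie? 14 and 15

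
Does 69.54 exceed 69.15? Yes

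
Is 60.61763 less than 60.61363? No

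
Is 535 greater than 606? No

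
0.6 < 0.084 False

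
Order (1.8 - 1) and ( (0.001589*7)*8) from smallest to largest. ( (0.001589*7)*8), (1.8 - 1)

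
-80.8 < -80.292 True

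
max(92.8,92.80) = 92.80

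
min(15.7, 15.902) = 15.7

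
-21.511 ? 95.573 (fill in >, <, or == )<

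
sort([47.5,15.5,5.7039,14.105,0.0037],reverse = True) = [47.5,15.5,14.105,5.7039,0.0037]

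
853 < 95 False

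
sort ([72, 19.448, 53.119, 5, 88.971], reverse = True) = [88.971, 72, 53.119, 19.448, 5]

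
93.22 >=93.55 False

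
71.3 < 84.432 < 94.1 True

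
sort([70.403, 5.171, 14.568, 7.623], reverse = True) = [70.403, 14.568, 7.623, 5.171]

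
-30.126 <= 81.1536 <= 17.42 False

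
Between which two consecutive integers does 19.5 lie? 19 and 20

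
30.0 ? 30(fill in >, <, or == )==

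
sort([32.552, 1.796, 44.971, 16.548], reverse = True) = [44.971, 32.552, 16.548, 1.796]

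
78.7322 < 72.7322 False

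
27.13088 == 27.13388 False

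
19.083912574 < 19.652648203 True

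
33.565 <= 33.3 False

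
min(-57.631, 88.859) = -57.631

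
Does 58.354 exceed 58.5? No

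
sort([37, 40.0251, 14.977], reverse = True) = [40.0251, 37, 14.977]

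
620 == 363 False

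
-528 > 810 False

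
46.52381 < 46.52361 False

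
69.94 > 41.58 True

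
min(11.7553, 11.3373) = 11.3373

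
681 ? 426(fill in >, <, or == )>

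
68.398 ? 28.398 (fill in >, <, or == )>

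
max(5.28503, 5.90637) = 5.90637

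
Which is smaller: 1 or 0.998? 0.998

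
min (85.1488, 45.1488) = 45.1488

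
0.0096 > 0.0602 False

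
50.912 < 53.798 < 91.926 True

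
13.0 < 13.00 False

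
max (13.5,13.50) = 13.50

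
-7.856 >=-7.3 False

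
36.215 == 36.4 False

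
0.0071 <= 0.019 True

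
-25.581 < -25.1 True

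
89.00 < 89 False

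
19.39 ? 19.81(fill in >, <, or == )<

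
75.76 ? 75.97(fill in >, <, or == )<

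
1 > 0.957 True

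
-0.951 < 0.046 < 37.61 True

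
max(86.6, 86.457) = 86.6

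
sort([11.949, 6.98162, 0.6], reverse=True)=[11.949, 6.98162, 0.6]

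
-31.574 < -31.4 True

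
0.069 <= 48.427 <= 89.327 True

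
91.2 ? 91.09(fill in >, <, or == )>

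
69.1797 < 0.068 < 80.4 False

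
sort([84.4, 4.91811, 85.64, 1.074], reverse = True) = [85.64, 84.4, 4.91811, 1.074]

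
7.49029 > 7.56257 False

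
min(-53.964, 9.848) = -53.964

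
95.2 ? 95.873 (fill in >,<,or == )<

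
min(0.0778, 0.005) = 0.005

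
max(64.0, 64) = 64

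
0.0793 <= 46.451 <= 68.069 True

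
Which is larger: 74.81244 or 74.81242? 74.81244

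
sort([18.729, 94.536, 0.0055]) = [0.0055, 18.729, 94.536]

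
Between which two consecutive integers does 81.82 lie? 81 and 82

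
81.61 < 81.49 False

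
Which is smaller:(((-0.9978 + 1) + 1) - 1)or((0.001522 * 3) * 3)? (((-0.9978 + 1) + 1) - 1)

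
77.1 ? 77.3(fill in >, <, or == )<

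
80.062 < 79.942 False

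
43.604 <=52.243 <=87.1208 True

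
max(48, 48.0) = 48.0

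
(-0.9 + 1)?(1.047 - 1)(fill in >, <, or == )>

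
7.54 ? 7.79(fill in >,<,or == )<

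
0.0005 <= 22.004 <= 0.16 False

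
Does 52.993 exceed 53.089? No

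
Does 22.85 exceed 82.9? No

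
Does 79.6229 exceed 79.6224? Yes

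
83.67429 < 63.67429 False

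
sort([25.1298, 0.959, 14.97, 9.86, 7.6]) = [0.959, 7.6, 9.86, 14.97, 25.1298]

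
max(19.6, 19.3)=19.6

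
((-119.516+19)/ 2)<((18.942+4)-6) True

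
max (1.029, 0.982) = 1.029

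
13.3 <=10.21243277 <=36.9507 False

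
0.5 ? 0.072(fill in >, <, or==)>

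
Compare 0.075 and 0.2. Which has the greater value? 0.2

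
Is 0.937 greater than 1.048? No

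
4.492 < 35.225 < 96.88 True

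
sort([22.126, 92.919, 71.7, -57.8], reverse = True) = [92.919, 71.7, 22.126, -57.8]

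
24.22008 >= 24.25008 False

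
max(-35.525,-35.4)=-35.4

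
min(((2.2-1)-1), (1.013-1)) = 0.013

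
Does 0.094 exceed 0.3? No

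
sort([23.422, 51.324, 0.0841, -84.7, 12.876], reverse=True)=[51.324, 23.422, 12.876, 0.0841, -84.7]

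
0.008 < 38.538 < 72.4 True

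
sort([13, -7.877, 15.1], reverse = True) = [15.1, 13, -7.877]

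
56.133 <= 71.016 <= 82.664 True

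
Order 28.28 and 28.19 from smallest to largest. 28.19, 28.28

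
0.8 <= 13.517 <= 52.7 True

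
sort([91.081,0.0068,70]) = [0.0068,70,91.081]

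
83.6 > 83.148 True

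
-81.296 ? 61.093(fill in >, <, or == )<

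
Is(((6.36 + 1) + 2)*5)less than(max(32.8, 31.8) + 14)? No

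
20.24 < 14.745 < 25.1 False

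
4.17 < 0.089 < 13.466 False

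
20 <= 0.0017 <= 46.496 False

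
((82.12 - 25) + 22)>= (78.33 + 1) False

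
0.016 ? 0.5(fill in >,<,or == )<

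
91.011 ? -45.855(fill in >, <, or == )>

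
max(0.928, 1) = 1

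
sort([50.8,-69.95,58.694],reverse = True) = [58.694,50.8,-69.95]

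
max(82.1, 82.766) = 82.766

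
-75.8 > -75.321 False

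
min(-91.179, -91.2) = -91.2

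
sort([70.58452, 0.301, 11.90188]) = [0.301, 11.90188, 70.58452]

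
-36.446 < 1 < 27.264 True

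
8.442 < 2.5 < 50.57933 False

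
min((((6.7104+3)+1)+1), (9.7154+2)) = 11.7104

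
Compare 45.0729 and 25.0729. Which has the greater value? 45.0729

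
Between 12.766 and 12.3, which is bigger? 12.766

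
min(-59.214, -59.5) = -59.5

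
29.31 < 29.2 False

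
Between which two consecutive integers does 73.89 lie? 73 and 74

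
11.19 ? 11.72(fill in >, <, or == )<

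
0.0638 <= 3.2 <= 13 True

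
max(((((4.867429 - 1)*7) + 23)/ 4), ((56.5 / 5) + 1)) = 12.51800075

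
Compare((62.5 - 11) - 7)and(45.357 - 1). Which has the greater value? ((62.5 - 11) - 7)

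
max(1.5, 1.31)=1.5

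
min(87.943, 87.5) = 87.5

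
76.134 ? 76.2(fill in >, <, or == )<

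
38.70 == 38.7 True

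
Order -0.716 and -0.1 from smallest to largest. -0.716, -0.1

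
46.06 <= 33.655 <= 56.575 False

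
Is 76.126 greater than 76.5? No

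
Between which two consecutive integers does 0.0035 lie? 0 and 1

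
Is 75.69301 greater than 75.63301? Yes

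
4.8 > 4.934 False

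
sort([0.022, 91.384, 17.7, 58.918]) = [0.022, 17.7, 58.918, 91.384]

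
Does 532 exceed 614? No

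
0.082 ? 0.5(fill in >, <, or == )<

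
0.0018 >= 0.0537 False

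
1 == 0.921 False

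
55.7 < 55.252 False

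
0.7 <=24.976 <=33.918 True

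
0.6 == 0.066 False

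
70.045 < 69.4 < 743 False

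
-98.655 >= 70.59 False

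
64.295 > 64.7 False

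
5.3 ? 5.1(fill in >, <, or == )>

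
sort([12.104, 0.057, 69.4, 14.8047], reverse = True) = [69.4, 14.8047, 12.104, 0.057]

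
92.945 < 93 True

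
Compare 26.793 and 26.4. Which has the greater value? 26.793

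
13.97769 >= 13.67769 True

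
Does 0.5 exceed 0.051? Yes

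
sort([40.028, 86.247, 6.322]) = [6.322, 40.028, 86.247]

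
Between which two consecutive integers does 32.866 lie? 32 and 33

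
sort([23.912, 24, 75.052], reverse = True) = [75.052, 24, 23.912]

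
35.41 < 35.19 False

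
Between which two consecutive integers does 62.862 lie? 62 and 63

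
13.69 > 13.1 True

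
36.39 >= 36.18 True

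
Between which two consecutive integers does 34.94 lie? 34 and 35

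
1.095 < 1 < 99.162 False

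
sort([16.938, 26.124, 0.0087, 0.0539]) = [0.0087, 0.0539, 16.938, 26.124]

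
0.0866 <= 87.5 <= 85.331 False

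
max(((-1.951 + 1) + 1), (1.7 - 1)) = 0.7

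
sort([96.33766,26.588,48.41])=[26.588,48.41,96.33766]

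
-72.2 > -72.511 True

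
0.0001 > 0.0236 False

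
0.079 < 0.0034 False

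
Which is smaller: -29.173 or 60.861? -29.173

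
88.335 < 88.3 False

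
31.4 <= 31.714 True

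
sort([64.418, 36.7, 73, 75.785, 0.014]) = [0.014, 36.7, 64.418, 73, 75.785]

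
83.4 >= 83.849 False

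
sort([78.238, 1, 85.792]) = [1, 78.238, 85.792]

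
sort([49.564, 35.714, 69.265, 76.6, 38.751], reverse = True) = [76.6, 69.265, 49.564, 38.751, 35.714]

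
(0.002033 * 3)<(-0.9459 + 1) True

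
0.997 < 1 True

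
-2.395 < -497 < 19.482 False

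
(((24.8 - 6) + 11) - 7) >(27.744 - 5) True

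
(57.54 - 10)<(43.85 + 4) True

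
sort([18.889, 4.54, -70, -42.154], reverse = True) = [18.889, 4.54, -42.154, -70]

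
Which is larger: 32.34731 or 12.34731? 32.34731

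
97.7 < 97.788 True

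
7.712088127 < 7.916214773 True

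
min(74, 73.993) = 73.993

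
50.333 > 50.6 False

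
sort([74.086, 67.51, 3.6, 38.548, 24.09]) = [3.6, 24.09, 38.548, 67.51, 74.086]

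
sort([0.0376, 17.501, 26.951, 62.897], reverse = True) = [62.897, 26.951, 17.501, 0.0376]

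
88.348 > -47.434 True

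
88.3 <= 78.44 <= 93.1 False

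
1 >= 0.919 True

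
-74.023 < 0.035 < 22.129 True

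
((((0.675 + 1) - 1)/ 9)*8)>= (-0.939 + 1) True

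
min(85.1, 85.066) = 85.066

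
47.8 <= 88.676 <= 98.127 True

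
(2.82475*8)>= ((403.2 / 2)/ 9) True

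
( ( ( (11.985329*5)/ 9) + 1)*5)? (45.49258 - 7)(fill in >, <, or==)<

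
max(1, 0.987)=1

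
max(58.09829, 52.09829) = 58.09829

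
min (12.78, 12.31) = 12.31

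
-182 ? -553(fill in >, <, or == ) >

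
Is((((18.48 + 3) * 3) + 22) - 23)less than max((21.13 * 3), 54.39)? No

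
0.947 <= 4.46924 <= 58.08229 True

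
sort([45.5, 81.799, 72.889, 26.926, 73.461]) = [26.926, 45.5, 72.889, 73.461, 81.799]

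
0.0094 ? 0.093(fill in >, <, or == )<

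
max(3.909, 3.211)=3.909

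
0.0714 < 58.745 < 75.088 True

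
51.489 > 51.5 False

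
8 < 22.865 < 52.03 True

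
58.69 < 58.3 False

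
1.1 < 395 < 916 True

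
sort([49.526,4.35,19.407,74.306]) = [4.35,19.407,49.526,74.306]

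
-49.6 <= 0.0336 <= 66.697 True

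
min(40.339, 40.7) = 40.339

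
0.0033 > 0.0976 False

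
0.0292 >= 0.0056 True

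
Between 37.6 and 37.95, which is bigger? 37.95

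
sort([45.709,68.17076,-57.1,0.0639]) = [-57.1,0.0639,45.709,68.17076]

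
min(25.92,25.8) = 25.8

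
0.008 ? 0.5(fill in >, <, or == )<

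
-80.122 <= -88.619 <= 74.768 False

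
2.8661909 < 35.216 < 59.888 True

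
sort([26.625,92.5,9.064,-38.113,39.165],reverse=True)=[92.5,39.165,26.625,9.064,-38.113]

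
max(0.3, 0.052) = 0.3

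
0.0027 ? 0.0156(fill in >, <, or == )<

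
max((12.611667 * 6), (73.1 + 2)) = 75.670002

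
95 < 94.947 False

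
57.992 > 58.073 False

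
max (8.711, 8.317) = 8.711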